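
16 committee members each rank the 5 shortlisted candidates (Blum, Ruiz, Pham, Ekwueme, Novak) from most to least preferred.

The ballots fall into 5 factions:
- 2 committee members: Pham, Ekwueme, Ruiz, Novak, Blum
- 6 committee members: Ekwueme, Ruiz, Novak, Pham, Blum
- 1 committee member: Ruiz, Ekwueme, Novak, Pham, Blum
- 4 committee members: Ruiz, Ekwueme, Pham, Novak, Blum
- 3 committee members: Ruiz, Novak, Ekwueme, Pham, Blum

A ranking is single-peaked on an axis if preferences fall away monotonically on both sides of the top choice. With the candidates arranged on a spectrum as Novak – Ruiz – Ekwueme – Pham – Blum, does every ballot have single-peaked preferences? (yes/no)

Axis positions: Novak=1, Ruiz=2, Ekwueme=3, Pham=4, Blum=5.
Faction 1 (peak Pham at position 4): ranking walks positions 4-3-2-1-5, expanding outward from the peak — single-peaked.
Faction 2 (peak Ekwueme at position 3): ranking walks positions 3-2-1-4-5, expanding outward from the peak — single-peaked.
Faction 3 (peak Ruiz at position 2): ranking walks positions 2-3-1-4-5, expanding outward from the peak — single-peaked.
Faction 4 (peak Ruiz at position 2): ranking walks positions 2-3-4-1-5, expanding outward from the peak — single-peaked.
Faction 5 (peak Ruiz at position 2): ranking walks positions 2-1-3-4-5, expanding outward from the peak — single-peaked.
Every ranking is single-peaked on this axis.

yes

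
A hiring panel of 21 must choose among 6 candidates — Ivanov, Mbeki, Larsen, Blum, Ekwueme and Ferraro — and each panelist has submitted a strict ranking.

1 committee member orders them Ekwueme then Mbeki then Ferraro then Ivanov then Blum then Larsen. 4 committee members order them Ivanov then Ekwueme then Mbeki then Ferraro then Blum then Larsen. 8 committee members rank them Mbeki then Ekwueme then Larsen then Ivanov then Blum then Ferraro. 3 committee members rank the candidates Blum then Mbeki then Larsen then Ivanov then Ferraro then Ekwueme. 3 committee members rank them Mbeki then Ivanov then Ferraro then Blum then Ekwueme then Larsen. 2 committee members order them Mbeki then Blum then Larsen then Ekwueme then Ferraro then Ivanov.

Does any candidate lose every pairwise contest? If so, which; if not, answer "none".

Ferraro

Head-to-head results (21 committee members):
Ivanov vs Mbeki: 4 for Ivanov, 17 for Mbeki — Mbeki by 17–4.
Ivanov vs Larsen: Ivanov is ranked higher on 1+4+3 = 8 ballots, Larsen on 13. Larsen wins 13–8.
Ivanov–Blum: Ivanov 16–5.
Ivanov–Ekwueme: Ekwueme 11–10.
Ivanov vs Ferraro: Ivanov preferred on 4+8+3+3 = 18 ballots; Ivanov wins 18–3.
Mbeki vs Larsen: 21 to 0, Mbeki.
Mbeki vs Blum: Mbeki, 18–3.
Mbeki vs Ekwueme: 16 to 5, Mbeki.
Mbeki vs Ferraro: Mbeki wins 21–0.
Larsen vs Blum: Blum wins 13–8.
Larsen vs Ekwueme: Ekwueme, 16–5.
Larsen vs Ferraro: Larsen wins 13–8.
Blum vs Ekwueme: Blum preferred on 3+3+2 = 8 ballots; Ekwueme wins 13–8.
Blum vs Ferraro: Blum, 13–8.
Ekwueme vs Ferraro: Ekwueme preferred on 1+4+8+2 = 15 ballots; Ekwueme wins 15–6.
Ferraro is beaten in every head-to-head and is the Condorcet loser.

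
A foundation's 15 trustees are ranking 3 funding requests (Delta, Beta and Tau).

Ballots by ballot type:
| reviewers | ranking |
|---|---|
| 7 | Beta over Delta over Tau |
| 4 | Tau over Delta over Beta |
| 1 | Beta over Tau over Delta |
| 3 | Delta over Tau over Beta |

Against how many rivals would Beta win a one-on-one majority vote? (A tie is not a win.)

Beta against each rival (15 reviewers):
Beta vs Delta: 7+1 = 8 for Beta, 7 for Delta — Beta by 8–7.
Beta vs Tau: Beta is ranked higher on 7+1 = 8 ballots, Tau on 7. Beta wins 8–7.
Beta beats Delta, Tau — 2 pairwise wins.

2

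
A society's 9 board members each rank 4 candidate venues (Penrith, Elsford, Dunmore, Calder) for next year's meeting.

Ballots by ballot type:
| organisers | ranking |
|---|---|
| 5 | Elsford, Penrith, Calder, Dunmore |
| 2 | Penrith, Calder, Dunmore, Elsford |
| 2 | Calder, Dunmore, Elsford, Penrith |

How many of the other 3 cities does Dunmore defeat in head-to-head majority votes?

0

Dunmore against each rival (9 organisers):
Dunmore vs Penrith: Penrith wins 7–2.
Dunmore vs Elsford: Elsford wins 5–4.
Dunmore vs Calder: Calder wins 9–0.
Dunmore beats no one; loses to Penrith, Elsford, Calder — 0 pairwise wins.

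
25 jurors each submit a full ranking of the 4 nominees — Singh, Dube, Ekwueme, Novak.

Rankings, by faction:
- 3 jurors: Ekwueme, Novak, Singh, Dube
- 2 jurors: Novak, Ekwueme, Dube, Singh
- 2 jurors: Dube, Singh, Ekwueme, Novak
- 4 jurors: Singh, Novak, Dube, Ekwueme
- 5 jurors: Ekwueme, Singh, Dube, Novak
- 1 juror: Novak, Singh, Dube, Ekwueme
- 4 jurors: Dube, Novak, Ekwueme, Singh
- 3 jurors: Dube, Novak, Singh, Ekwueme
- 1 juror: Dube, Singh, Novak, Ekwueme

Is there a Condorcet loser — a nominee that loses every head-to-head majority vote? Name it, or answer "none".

Head-to-head results (25 jurors):
Singh vs Dube: Singh wins 13–12.
Singh vs Ekwueme: Singh preferred on 2+4+1+3+1 = 11 ballots; Ekwueme wins 14–11.
Singh vs Novak: Novak wins 13–12.
Dube vs Ekwueme: Dube wins 15–10.
Dube vs Novak: Dube wins 15–10.
Ekwueme vs Novak: Novak wins 15–10.
No nominee is winless: Singh beats Dube; Dube beats Ekwueme; Ekwueme beats Singh; Novak beats Singh. There is no Condorcet loser.

none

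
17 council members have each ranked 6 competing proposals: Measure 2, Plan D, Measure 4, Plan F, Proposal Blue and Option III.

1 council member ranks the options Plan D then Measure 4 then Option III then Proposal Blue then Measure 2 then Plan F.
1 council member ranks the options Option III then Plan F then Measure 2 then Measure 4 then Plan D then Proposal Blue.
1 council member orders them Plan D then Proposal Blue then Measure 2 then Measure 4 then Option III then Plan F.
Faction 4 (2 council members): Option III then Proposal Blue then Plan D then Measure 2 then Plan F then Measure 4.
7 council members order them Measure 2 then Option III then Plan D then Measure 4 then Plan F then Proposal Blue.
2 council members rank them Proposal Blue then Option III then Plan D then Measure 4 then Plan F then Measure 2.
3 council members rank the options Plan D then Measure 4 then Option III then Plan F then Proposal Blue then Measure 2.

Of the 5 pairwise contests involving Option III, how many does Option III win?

5

Option III against each rival (17 council members):
Option III vs Measure 2: Option III wins 9–8.
Option III vs Plan D: 1+2+7+2 = 12 for Option III, 5 for Plan D — Option III by 12–5.
Option III vs Measure 4: 12 to 5, Option III.
Option III vs Plan F: Option III is ranked higher on 17 ballots, Plan F on 0. Option III wins 17–0.
Option III vs Proposal Blue: 14 to 3, Option III.
Option III beats Measure 2, Plan D, Measure 4, Plan F, Proposal Blue — 5 pairwise wins.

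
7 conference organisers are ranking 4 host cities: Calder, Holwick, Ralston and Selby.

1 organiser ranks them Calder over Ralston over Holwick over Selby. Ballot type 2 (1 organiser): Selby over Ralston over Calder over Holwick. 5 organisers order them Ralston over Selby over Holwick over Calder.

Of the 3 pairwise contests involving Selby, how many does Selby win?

2

Selby against each rival (7 organisers):
Selby vs Calder: Selby, 6–1.
Selby vs Holwick: Selby is ranked higher on 1+5 = 6 ballots, Holwick on 1. Selby wins 6–1.
Selby–Ralston: Ralston 6–1.
Selby beats Calder, Holwick; loses to Ralston — 2 pairwise wins.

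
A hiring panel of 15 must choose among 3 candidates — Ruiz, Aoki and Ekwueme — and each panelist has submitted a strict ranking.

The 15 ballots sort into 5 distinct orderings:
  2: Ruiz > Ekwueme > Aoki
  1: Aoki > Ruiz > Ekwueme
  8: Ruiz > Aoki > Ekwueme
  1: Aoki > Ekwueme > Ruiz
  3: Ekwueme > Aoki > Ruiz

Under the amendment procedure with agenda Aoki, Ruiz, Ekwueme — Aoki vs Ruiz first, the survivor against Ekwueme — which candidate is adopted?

Round 1: Aoki vs Ruiz — 5–10, Ruiz advances.
Round 2: Ruiz vs Ekwueme — 11–4, Ruiz advances.
The agenda winner is Ruiz.

Ruiz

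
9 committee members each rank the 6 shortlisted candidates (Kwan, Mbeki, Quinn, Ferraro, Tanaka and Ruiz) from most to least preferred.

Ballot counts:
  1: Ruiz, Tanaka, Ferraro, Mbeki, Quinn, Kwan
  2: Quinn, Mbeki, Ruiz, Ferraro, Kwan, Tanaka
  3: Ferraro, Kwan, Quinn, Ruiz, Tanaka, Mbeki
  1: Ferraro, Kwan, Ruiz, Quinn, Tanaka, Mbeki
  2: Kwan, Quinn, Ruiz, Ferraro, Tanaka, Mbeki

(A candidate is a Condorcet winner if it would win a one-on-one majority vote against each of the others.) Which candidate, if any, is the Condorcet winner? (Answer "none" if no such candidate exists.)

none

Pairwise majorities:
Kwan–Mbeki: Kwan 6–3.
Kwan vs Quinn: Kwan, 6–3.
Kwan vs Ferraro: Ferraro, 7–2.
Kwan–Tanaka: Kwan 8–1.
Kwan vs Ruiz: Kwan wins 6–3.
Mbeki vs Quinn: Quinn, 8–1.
Mbeki vs Ferraro: Ferraro, 7–2.
Mbeki vs Tanaka: Tanaka, 7–2.
Mbeki vs Ruiz: Ruiz, 7–2.
Quinn vs Ferraro: Ferraro wins 5–4.
Quinn–Tanaka: Quinn 8–1.
Quinn vs Ruiz: Quinn, 7–2.
Ferraro vs Tanaka: Ferraro, 8–1.
Ferraro vs Ruiz: Ruiz, 5–4.
Tanaka–Ruiz: Ruiz 9–0.
Every candidate loses at least once (Kwan loses to Ferraro; Mbeki loses to Kwan; Quinn loses to Kwan; Ferraro loses to Ruiz; Tanaka loses to Kwan; Ruiz loses to Kwan). The majority relation contains the cycle Kwan > Ruiz > Ferraro > Kwan, so there is no Condorcet winner.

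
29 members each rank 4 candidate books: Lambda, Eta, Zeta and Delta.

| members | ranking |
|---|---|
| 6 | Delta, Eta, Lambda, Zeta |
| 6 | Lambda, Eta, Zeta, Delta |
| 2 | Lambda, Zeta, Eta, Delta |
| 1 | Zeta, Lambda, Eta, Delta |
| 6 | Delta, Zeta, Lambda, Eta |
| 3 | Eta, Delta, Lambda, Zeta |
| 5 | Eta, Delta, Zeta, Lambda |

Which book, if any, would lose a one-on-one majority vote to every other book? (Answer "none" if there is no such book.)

Zeta

Head-to-head results (29 members):
Lambda–Eta: Lambda 15–14.
Lambda vs Zeta: Lambda, 17–12.
Lambda vs Delta: Delta, 20–9.
Eta vs Zeta: Eta preferred on 6+6+3+5 = 20 ballots; Eta wins 20–9.
Eta vs Delta: Eta wins 17–12.
Zeta–Delta: Delta 20–9.
Zeta is beaten in every head-to-head and is the Condorcet loser.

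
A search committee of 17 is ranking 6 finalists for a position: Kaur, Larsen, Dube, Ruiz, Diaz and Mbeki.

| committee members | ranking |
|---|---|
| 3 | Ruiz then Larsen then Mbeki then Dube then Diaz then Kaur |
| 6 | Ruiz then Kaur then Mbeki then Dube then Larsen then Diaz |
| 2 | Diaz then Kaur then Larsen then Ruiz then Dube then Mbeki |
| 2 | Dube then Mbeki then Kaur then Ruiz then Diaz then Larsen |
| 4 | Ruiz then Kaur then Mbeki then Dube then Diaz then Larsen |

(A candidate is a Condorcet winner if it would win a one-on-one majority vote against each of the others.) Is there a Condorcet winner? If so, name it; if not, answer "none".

Pairwise majorities:
Kaur vs Larsen: Kaur, 14–3.
Kaur–Dube: Kaur 12–5.
Kaur vs Ruiz: Ruiz wins 13–4.
Kaur vs Diaz: Kaur, 12–5.
Kaur vs Mbeki: Kaur wins 12–5.
Larsen vs Dube: Dube, 12–5.
Larsen–Ruiz: Ruiz 15–2.
Larsen vs Diaz: Larsen, 9–8.
Larsen vs Mbeki: Mbeki, 12–5.
Dube–Ruiz: Ruiz 15–2.
Dube vs Diaz: Dube wins 15–2.
Dube–Mbeki: Mbeki 13–4.
Ruiz vs Diaz: Ruiz wins 15–2.
Ruiz vs Mbeki: Ruiz, 15–2.
Diaz–Mbeki: Mbeki 15–2.
Ruiz defeats every rival head-to-head and is the Condorcet winner.

Ruiz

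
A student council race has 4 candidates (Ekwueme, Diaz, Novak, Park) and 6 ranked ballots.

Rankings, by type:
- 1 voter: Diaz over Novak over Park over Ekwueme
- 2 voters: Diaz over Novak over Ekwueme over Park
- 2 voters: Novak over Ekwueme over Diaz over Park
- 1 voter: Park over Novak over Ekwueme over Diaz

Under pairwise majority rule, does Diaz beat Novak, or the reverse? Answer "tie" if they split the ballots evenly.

Ballots ranking Diaz above Novak: 1 + 2 = 3.
Ballots ranking Novak above Diaz: 6 − 3 = 3.
3–3: the pair ties.

tie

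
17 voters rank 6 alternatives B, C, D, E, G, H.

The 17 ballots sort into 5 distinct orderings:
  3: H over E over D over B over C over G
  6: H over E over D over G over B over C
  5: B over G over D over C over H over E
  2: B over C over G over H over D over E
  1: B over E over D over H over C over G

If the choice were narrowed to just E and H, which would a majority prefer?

Ballots ranking E above H: 1.
Ballots ranking H above E: 17 − 1 = 16.
H wins the head-to-head 16–1.

H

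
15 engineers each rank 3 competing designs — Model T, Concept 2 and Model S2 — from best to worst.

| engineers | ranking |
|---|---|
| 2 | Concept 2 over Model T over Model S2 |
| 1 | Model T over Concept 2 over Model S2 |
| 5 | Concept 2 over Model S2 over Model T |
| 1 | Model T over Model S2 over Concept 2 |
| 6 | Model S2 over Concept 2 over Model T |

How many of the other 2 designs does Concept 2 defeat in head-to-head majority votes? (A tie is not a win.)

Concept 2 against each rival (15 engineers):
Concept 2–Model T: Concept 2 13–2.
Concept 2 vs Model S2: Concept 2, 8–7.
Concept 2 beats Model T, Model S2 — 2 pairwise wins.

2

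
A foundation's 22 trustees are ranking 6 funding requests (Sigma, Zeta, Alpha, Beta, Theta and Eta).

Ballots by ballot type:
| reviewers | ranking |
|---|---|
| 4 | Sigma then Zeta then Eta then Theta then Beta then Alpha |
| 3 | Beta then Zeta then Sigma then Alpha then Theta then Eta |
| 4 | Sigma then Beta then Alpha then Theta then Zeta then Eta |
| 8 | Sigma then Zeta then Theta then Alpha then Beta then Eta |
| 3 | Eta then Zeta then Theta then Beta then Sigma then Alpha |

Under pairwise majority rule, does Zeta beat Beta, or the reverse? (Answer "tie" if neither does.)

Ballots ranking Zeta above Beta: 4 + 8 + 3 = 15.
Ballots ranking Beta above Zeta: 22 − 15 = 7.
Zeta wins the head-to-head 15–7.

Zeta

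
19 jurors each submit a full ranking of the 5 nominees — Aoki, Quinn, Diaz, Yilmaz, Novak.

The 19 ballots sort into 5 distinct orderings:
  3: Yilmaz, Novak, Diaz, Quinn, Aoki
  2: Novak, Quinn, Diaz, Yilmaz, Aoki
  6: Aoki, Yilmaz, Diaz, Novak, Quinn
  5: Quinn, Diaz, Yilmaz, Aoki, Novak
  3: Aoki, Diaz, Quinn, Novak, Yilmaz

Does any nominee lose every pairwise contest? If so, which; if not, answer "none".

Head-to-head results (19 jurors):
Aoki vs Quinn: Quinn wins 10–9.
Aoki vs Diaz: Diaz wins 10–9.
Aoki vs Yilmaz: Aoki is ranked higher on 6+3 = 9 ballots, Yilmaz on 10. Yilmaz wins 10–9.
Aoki vs Novak: Aoki preferred on 6+5+3 = 14 ballots; Aoki wins 14–5.
Quinn vs Diaz: 7 to 12, Diaz.
Quinn vs Yilmaz: Quinn preferred on 2+5+3 = 10 ballots; Quinn wins 10–9.
Quinn vs Novak: Quinn is ranked higher on 5+3 = 8 ballots, Novak on 11. Novak wins 11–8.
Diaz–Yilmaz: Diaz 10–9.
Diaz vs Novak: Diaz is ranked higher on 6+5+3 = 14 ballots, Novak on 5. Diaz wins 14–5.
Yilmaz vs Novak: Yilmaz is ranked higher on 3+6+5 = 14 ballots, Novak on 5. Yilmaz wins 14–5.
Each nominee has at least one pairwise win (Aoki beats Novak; Quinn beats Aoki; Diaz beats Aoki; Yilmaz beats Aoki; Novak beats Quinn) — no Condorcet loser.

none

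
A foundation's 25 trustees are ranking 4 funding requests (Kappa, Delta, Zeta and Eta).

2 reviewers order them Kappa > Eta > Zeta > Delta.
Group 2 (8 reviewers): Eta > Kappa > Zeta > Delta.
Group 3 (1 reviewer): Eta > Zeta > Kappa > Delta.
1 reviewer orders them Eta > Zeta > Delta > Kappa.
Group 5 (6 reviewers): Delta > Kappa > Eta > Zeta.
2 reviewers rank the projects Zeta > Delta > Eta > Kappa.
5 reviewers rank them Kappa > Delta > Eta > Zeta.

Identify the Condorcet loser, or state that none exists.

none

Head-to-head results (25 reviewers):
Kappa vs Delta: Kappa preferred on 2+8+1+5 = 16 ballots; Kappa wins 16–9.
Kappa vs Zeta: Kappa, 21–4.
Kappa vs Eta: Kappa preferred on 2+6+5 = 13 ballots; Kappa wins 13–12.
Delta vs Zeta: 6+5 = 11 for Delta, 14 for Zeta — Zeta by 14–11.
Delta vs Eta: Delta preferred on 6+2+5 = 13 ballots; Delta wins 13–12.
Zeta vs Eta: Zeta is ranked higher on 2 ballots, Eta on 23. Eta wins 23–2.
No project is winless: Kappa beats Delta; Delta beats Eta; Zeta beats Delta; Eta beats Zeta. There is no Condorcet loser.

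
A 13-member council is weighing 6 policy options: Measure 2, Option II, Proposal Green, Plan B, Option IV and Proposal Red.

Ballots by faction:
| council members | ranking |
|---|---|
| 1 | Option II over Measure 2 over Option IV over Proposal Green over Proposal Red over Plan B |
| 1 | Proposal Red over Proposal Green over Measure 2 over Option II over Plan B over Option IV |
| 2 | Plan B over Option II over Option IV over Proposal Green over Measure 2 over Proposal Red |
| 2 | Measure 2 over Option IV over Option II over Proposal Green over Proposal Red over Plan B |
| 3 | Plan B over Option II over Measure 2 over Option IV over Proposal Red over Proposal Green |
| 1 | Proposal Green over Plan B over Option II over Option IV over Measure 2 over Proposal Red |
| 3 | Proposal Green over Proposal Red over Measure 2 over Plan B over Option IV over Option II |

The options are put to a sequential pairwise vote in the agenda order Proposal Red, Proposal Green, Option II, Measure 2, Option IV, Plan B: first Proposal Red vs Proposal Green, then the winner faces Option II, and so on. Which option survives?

Round 1: Proposal Red vs Proposal Green — 4–9, Proposal Green advances.
Round 2: Proposal Green vs Option II — 5–8, Option II advances.
Round 3: Option II vs Measure 2 — 7–6, Option II advances.
Round 4: Option II vs Option IV — 8–5, Option II advances.
Round 5: Option II vs Plan B — 4–9, Plan B advances.
The agenda winner is Plan B.

Plan B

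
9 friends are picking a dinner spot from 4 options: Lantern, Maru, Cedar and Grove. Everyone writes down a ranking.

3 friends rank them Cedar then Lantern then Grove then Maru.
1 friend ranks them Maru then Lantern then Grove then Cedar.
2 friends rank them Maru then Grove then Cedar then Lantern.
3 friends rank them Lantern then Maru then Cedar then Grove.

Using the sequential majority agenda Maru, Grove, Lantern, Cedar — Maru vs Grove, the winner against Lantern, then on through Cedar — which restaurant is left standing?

Round 1: Maru vs Grove — 6–3, Maru advances.
Round 2: Maru vs Lantern — 3–6, Lantern advances.
Round 3: Lantern vs Cedar — 4–5, Cedar advances.
The agenda winner is Cedar.

Cedar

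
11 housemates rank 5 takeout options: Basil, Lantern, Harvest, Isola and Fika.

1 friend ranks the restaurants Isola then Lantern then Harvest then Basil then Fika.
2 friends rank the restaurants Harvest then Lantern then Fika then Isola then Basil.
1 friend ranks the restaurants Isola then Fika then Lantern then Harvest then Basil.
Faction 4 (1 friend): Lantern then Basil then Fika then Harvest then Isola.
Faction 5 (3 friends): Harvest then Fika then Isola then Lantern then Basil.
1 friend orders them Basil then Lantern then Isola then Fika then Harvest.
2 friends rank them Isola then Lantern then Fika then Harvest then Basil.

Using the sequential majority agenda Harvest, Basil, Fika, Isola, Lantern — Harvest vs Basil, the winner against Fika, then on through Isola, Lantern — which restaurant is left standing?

Lantern

Round 1: Harvest vs Basil — 9–2, Harvest advances.
Round 2: Harvest vs Fika — 6–5, Harvest advances.
Round 3: Harvest vs Isola — 6–5, Harvest advances.
Round 4: Harvest vs Lantern — 5–6, Lantern advances.
Lantern survives the agenda.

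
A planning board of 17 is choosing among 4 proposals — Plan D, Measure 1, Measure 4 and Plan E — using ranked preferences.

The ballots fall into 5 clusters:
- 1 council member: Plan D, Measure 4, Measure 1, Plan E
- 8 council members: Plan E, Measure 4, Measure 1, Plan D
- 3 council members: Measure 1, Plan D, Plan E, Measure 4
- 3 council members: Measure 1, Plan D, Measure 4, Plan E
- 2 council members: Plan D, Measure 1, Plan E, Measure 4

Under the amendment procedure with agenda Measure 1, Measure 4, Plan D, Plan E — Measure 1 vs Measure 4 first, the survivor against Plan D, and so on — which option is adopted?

Plan D

Round 1: Measure 1 vs Measure 4 — 8–9, Measure 4 advances.
Round 2: Measure 4 vs Plan D — 8–9, Plan D advances.
Round 3: Plan D vs Plan E — 9–8, Plan D advances.
The agenda winner is Plan D.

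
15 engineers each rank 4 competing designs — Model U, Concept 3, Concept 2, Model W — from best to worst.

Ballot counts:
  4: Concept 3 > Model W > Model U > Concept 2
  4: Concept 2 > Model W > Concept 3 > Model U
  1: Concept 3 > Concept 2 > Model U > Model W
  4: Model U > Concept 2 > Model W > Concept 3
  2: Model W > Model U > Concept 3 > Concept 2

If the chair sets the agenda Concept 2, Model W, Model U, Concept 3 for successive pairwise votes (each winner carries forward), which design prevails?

Round 1: Concept 2 vs Model W — 9–6, Concept 2 advances.
Round 2: Concept 2 vs Model U — 5–10, Model U advances.
Round 3: Model U vs Concept 3 — 6–9, Concept 3 advances.
Concept 3 survives the agenda.

Concept 3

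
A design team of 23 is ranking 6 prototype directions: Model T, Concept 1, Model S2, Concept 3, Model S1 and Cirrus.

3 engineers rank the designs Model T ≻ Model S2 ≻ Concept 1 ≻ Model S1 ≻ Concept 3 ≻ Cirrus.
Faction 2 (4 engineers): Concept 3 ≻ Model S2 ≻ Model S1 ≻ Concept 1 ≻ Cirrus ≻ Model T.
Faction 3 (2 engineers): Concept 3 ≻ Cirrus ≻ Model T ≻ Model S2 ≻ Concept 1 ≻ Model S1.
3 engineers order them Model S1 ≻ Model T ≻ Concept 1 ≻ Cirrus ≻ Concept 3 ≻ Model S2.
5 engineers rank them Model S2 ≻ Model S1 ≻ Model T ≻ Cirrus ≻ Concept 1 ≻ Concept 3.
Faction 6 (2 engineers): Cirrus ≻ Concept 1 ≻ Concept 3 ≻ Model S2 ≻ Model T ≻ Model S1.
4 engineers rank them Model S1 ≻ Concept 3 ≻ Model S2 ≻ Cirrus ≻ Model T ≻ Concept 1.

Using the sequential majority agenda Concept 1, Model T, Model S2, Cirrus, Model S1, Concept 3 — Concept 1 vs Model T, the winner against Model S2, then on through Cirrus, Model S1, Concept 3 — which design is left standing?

Round 1: Concept 1 vs Model T — 6–17, Model T advances.
Round 2: Model T vs Model S2 — 8–15, Model S2 advances.
Round 3: Model S2 vs Cirrus — 16–7, Model S2 advances.
Round 4: Model S2 vs Model S1 — 16–7, Model S2 advances.
Round 5: Model S2 vs Concept 3 — 8–15, Concept 3 advances.
The agenda winner is Concept 3.

Concept 3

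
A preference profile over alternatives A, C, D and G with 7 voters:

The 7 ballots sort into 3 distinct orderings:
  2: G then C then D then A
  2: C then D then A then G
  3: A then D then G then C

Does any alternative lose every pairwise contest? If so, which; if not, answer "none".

none

Head-to-head results (7 voters):
A vs C: C, 4–3.
A vs D: D, 4–3.
A vs G: A, 5–2.
C vs D: 4 to 3, C.
C vs G: G, 5–2.
D vs G: D preferred on 2+3 = 5 ballots; D wins 5–2.
Each alternative has at least one pairwise win (A beats G; C beats A; D beats A; G beats C) — no Condorcet loser.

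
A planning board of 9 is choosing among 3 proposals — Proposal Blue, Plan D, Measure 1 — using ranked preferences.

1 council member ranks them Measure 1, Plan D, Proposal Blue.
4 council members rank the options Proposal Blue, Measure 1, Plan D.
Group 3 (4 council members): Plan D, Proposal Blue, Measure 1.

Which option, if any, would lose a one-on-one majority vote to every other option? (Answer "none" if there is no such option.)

none

Pairwise majorities:
Proposal Blue vs Plan D: 4 to 5, Plan D.
Proposal Blue vs Measure 1: 8 to 1, Proposal Blue.
Plan D vs Measure 1: 4 for Plan D, 5 for Measure 1 — Measure 1 by 5–4.
Each option has at least one pairwise win (Proposal Blue beats Measure 1; Plan D beats Proposal Blue; Measure 1 beats Plan D) — no Condorcet loser.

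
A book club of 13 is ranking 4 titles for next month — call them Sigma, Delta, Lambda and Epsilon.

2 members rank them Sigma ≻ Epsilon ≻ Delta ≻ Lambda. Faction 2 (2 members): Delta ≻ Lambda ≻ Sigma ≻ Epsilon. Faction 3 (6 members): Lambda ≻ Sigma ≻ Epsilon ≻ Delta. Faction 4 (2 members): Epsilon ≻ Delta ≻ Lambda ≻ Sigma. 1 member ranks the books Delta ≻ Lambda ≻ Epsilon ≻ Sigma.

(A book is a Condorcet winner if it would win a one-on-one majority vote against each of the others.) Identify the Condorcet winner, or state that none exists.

Head-to-head results (13 members):
Sigma vs Delta: 8 to 5, Sigma.
Sigma vs Lambda: 2 for Sigma, 11 for Lambda — Lambda by 11–2.
Sigma vs Epsilon: 10 to 3, Sigma.
Delta vs Lambda: Delta is ranked higher on 2+2+2+1 = 7 ballots, Lambda on 6. Delta wins 7–6.
Delta vs Epsilon: 2+1 = 3 for Delta, 10 for Epsilon — Epsilon by 10–3.
Lambda vs Epsilon: Lambda is ranked higher on 2+6+1 = 9 ballots, Epsilon on 4. Lambda wins 9–4.
No book is unbeaten: Sigma loses to Lambda; Delta loses to Sigma; Lambda loses to Delta; Epsilon loses to Sigma. In particular Sigma → Delta → Lambda → Sigma is a majority cycle — no Condorcet winner exists.

none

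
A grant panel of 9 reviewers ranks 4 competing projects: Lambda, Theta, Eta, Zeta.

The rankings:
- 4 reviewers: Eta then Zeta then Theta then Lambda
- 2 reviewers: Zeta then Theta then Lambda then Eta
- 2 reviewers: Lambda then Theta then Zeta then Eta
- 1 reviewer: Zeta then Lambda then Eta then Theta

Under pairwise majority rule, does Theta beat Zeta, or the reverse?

Ballots ranking Theta above Zeta: 2.
Ballots ranking Zeta above Theta: 9 − 2 = 7.
Zeta wins the head-to-head 7–2.

Zeta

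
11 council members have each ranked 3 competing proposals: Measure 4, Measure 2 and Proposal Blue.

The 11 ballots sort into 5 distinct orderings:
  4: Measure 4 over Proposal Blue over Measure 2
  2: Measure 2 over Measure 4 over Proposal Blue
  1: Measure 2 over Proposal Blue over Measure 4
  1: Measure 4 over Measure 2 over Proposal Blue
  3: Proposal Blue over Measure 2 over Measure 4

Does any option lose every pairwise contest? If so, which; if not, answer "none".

none

Pairwise majorities:
Measure 4 vs Measure 2: 5 to 6, Measure 2.
Measure 4 vs Proposal Blue: Measure 4 preferred on 4+2+1 = 7 ballots; Measure 4 wins 7–4.
Measure 2 vs Proposal Blue: Proposal Blue, 7–4.
Every option wins at least one matchup (Measure 4 beats Proposal Blue; Measure 2 beats Measure 4; Proposal Blue beats Measure 2), so there is no Condorcet loser.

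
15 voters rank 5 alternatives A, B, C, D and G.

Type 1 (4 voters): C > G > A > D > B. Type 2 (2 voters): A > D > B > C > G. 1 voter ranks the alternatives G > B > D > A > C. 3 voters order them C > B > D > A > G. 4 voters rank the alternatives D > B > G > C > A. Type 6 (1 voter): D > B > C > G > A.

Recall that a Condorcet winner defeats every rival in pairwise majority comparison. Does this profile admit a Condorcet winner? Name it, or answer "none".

D

Check each pair by majority over 15 ballots:
A vs B: 6 to 9, B.
A vs C: A is ranked higher on 2+1 = 3 ballots, C on 12. C wins 12–3.
A vs D: 4+2 = 6 for A, 9 for D — D by 9–6.
A vs G: 5 to 10, G.
B vs C: B is ranked higher on 2+1+4+1 = 8 ballots, C on 7. B wins 8–7.
B vs D: 1+3 = 4 for B, 11 for D — D by 11–4.
B vs G: 10 to 5, B.
C vs D: C is ranked higher on 4+3 = 7 ballots, D on 8. D wins 8–7.
C vs G: C is ranked higher on 4+2+3+1 = 10 ballots, G on 5. C wins 10–5.
D vs G: D preferred on 2+3+4+1 = 10 ballots; D wins 10–5.
Only D has no losses; D is the Condorcet winner.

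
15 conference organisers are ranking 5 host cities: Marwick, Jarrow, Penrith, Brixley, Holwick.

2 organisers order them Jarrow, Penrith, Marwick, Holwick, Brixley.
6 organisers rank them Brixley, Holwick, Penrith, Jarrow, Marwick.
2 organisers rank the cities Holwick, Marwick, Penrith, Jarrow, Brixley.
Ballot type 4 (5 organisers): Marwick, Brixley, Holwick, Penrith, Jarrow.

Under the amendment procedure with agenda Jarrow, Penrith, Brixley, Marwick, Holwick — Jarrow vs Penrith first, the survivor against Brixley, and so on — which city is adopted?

Holwick

Round 1: Jarrow vs Penrith — 2–13, Penrith advances.
Round 2: Penrith vs Brixley — 4–11, Brixley advances.
Round 3: Brixley vs Marwick — 6–9, Marwick advances.
Round 4: Marwick vs Holwick — 7–8, Holwick advances.
The agenda winner is Holwick.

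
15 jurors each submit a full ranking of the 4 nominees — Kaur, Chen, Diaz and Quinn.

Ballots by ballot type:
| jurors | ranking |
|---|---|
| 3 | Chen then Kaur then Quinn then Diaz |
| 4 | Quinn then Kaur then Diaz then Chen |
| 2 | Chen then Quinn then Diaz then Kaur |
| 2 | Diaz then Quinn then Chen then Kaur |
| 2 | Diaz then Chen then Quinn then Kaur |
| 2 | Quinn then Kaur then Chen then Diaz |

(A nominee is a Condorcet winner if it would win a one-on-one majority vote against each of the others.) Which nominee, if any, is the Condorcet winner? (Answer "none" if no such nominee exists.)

Quinn

Head-to-head results (15 jurors):
Kaur vs Chen: Chen, 9–6.
Kaur vs Diaz: Kaur wins 9–6.
Kaur vs Quinn: Quinn wins 12–3.
Chen vs Diaz: Diaz, 8–7.
Chen–Quinn: Quinn 8–7.
Diaz vs Quinn: Quinn wins 11–4.
Only Quinn has no losses; Quinn is the Condorcet winner.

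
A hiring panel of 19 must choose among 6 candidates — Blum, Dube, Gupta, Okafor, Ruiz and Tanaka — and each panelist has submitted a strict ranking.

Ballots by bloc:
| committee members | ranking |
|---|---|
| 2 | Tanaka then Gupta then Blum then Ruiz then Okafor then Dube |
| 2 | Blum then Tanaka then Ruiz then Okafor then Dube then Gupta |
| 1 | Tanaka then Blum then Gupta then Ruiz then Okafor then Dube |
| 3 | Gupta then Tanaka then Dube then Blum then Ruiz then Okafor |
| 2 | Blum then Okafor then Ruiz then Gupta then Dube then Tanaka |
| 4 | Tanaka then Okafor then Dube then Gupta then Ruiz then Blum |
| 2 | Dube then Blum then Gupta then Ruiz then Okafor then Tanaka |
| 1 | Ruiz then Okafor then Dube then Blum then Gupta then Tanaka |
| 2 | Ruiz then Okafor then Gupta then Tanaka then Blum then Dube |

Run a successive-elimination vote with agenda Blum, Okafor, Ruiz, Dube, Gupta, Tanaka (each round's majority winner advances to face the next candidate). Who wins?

Gupta

Round 1: Blum vs Okafor — 12–7, Blum advances.
Round 2: Blum vs Ruiz — 12–7, Blum advances.
Round 3: Blum vs Dube — 9–10, Dube advances.
Round 4: Dube vs Gupta — 9–10, Gupta advances.
Round 5: Gupta vs Tanaka — 10–9, Gupta advances.
Gupta survives the agenda.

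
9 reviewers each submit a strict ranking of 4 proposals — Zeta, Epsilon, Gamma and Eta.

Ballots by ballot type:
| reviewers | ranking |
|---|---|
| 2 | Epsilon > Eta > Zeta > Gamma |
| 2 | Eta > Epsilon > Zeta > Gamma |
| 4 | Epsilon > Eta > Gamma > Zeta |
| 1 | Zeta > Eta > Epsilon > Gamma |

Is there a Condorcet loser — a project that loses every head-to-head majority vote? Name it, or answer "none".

Head-to-head results (9 reviewers):
Zeta vs Epsilon: Epsilon, 8–1.
Zeta vs Gamma: Zeta preferred on 2+2+1 = 5 ballots; Zeta wins 5–4.
Zeta vs Eta: Zeta preferred on 1 ballot; Eta wins 8–1.
Epsilon vs Gamma: Epsilon, 9–0.
Epsilon vs Eta: Epsilon is ranked higher on 2+4 = 6 ballots, Eta on 3. Epsilon wins 6–3.
Gamma vs Eta: 0 to 9, Eta.
Only Gamma has no wins; Gamma is the Condorcet loser.

Gamma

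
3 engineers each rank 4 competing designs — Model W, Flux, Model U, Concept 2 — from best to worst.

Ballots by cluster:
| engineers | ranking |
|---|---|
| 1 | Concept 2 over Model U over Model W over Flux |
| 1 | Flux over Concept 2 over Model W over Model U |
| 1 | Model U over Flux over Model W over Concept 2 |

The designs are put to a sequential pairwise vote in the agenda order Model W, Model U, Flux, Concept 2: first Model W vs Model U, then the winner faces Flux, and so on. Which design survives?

Round 1: Model W vs Model U — 1–2, Model U advances.
Round 2: Model U vs Flux — 2–1, Model U advances.
Round 3: Model U vs Concept 2 — 1–2, Concept 2 advances.
Concept 2 survives the agenda.

Concept 2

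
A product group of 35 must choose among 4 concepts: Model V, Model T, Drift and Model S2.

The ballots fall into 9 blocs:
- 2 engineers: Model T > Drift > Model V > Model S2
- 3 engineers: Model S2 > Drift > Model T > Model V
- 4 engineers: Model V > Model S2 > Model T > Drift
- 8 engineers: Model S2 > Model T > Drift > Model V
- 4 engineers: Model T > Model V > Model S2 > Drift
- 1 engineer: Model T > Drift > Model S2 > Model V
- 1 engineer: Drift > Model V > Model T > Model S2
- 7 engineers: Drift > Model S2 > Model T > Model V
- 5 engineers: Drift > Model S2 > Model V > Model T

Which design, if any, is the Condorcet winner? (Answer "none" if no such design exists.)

Pairwise majorities:
Model V vs Model T: 4+1+5 = 10 for Model V, 25 for Model T — Model T by 25–10.
Model V vs Drift: 8 to 27, Drift.
Model V vs Model S2: Model V preferred on 2+4+4+1 = 11 ballots; Model S2 wins 24–11.
Model T vs Drift: Model T preferred on 2+4+8+4+1 = 19 ballots; Model T wins 19–16.
Model T vs Model S2: Model T is ranked higher on 2+4+1+1 = 8 ballots, Model S2 on 27. Model S2 wins 27–8.
Drift vs Model S2: 2+1+1+7+5 = 16 for Drift, 19 for Model S2 — Model S2 by 19–16.
Model S2 defeats every rival head-to-head and is the Condorcet winner.

Model S2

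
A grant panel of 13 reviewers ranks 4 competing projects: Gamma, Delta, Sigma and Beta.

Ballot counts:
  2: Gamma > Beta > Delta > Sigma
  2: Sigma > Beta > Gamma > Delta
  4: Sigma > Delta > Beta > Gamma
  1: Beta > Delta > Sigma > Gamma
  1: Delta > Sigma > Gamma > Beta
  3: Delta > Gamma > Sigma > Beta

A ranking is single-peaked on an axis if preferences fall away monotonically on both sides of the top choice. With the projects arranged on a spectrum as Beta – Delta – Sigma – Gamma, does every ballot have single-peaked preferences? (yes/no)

no

Axis positions: Beta=1, Delta=2, Sigma=3, Gamma=4.
Cluster 1: ranking walks positions 4-1-2-3; Beta is ranked above Sigma even though Sigma lies between Beta and the peak Gamma on the axis — preferences dip and rise again. Not single-peaked.
Cluster 2: ranking walks positions 3-1-4-2; Beta is ranked above Delta even though Delta lies between Beta and the peak Sigma on the axis — preferences dip and rise again. Not single-peaked.
Cluster 3 (peak Sigma at position 3): ranking walks positions 3-2-1-4, expanding outward from the peak — single-peaked.
Cluster 4 (peak Beta at position 1): ranking walks positions 1-2-3-4, expanding outward from the peak — single-peaked.
Cluster 5 (peak Delta at position 2): ranking walks positions 2-3-4-1, expanding outward from the peak — single-peaked.
Cluster 6: ranking walks positions 2-4-3-1; Gamma is ranked above Sigma even though Sigma lies between Gamma and the peak Delta on the axis — preferences dip and rise again. Not single-peaked.
Cluster 1 violates single-peakedness, so the profile is not single-peaked on this axis.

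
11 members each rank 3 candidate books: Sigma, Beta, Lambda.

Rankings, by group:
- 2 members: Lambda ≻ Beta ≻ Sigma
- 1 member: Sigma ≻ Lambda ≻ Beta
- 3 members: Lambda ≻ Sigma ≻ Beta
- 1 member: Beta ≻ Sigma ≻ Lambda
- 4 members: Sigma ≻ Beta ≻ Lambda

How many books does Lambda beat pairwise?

1

Lambda against each rival (11 members):
Lambda vs Sigma: 2+3 = 5 for Lambda, 6 for Sigma — Sigma by 6–5.
Lambda vs Beta: Lambda is ranked higher on 2+1+3 = 6 ballots, Beta on 5. Lambda wins 6–5.
Lambda beats Beta; loses to Sigma — 1 pairwise win.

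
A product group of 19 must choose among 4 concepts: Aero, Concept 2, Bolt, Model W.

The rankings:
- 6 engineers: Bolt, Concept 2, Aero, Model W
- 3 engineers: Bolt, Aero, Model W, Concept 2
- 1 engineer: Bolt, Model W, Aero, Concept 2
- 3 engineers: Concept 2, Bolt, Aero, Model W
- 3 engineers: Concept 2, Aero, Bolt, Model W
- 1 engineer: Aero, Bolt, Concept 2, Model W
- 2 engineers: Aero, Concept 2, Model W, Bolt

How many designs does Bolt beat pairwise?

3

Bolt against each rival (19 engineers):
Bolt–Aero: Bolt 13–6.
Bolt vs Concept 2: Bolt wins 11–8.
Bolt vs Model W: 17 to 2, Bolt.
Bolt beats Aero, Concept 2, Model W — 3 pairwise wins.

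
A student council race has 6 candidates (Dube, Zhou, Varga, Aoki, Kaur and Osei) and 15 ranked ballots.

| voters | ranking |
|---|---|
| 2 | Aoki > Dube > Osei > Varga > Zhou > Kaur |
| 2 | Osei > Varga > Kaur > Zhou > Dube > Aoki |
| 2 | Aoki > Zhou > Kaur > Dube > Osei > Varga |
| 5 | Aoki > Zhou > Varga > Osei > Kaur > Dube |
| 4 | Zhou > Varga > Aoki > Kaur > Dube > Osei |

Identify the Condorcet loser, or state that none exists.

none

Head-to-head results (15 voters):
Dube–Zhou: Zhou 13–2.
Dube vs Varga: 4 to 11, Varga.
Dube vs Aoki: 2 for Dube, 13 for Aoki — Aoki by 13–2.
Dube vs Kaur: Kaur wins 13–2.
Dube vs Osei: Dube, 8–7.
Zhou–Varga: Zhou 11–4.
Zhou–Aoki: Aoki 9–6.
Zhou vs Kaur: Zhou preferred on 2+2+5+4 = 13 ballots; Zhou wins 13–2.
Zhou vs Osei: Zhou is ranked higher on 2+5+4 = 11 ballots, Osei on 4. Zhou wins 11–4.
Varga–Aoki: Aoki 9–6.
Varga–Kaur: Varga 13–2.
Varga vs Osei: Varga, 9–6.
Aoki–Kaur: Aoki 13–2.
Aoki vs Osei: Aoki preferred on 2+2+5+4 = 13 ballots; Aoki wins 13–2.
Kaur vs Osei: Osei, 9–6.
No candidate is winless: Dube beats Osei; Zhou beats Dube; Varga beats Dube; Aoki beats Dube; Kaur beats Dube; Osei beats Kaur. There is no Condorcet loser.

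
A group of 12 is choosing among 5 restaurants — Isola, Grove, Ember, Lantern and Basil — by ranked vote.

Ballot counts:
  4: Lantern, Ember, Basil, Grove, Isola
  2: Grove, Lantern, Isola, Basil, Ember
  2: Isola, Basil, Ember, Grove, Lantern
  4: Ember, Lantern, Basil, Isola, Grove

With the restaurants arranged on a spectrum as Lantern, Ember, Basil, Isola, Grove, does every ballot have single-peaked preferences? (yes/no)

no

Axis positions: Lantern=1, Ember=2, Basil=3, Isola=4, Grove=5.
Ballot type 1: ranking walks positions 1-2-3-5-4; Grove is ranked above Isola even though Isola lies between Grove and the peak Lantern on the axis — preferences dip and rise again. Not single-peaked.
Ballot type 2: ranking walks positions 5-1-4-3-2; Lantern is ranked above Isola even though Isola lies between Lantern and the peak Grove on the axis — preferences dip and rise again. Not single-peaked.
Ballot type 3 (peak Isola at position 4): ranking walks positions 4-3-2-5-1, expanding outward from the peak — single-peaked.
Ballot type 4 (peak Ember at position 2): ranking walks positions 2-1-3-4-5, expanding outward from the peak — single-peaked.
Ballot type 1 violates single-peakedness, so the profile is not single-peaked on this axis.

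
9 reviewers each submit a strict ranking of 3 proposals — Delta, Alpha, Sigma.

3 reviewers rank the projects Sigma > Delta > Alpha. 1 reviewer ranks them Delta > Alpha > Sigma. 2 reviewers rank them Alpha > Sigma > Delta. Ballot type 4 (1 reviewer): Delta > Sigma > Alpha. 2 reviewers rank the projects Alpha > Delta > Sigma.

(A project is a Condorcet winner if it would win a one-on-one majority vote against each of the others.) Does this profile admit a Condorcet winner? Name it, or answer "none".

none

Pairwise majorities:
Delta vs Alpha: Delta, 5–4.
Delta vs Sigma: Delta is ranked higher on 1+1+2 = 4 ballots, Sigma on 5. Sigma wins 5–4.
Alpha vs Sigma: Alpha wins 5–4.
Every project loses at least once (Delta loses to Sigma; Alpha loses to Delta; Sigma loses to Alpha). The majority relation contains the cycle Delta → Alpha → Sigma → Delta, so there is no Condorcet winner.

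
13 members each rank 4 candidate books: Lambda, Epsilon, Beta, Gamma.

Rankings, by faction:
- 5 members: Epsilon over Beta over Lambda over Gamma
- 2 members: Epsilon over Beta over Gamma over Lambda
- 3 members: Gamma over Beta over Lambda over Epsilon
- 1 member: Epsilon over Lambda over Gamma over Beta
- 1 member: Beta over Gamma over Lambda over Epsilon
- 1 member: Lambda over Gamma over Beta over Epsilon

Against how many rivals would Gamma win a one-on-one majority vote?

0

Gamma against each rival (13 members):
Gamma vs Lambda: Gamma preferred on 2+3+1 = 6 ballots; Lambda wins 7–6.
Gamma vs Epsilon: Epsilon, 8–5.
Gamma vs Beta: 3+1+1 = 5 for Gamma, 8 for Beta — Beta by 8–5.
Gamma beats no one; loses to Lambda, Epsilon, Beta — 0 pairwise wins.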